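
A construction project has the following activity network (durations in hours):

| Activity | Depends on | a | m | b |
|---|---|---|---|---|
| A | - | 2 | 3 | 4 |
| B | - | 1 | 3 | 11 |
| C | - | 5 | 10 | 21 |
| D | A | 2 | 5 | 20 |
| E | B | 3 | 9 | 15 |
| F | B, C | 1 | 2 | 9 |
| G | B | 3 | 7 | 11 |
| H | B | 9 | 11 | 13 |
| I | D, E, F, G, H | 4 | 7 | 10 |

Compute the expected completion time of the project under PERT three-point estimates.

te_A = (2 + 4·3 + 4)/6 = 18/6 = 3
te_B = (1 + 4·3 + 11)/6 = 24/6 = 4
te_C = (5 + 4·10 + 21)/6 = 66/6 = 11
te_D = (2 + 4·5 + 20)/6 = 42/6 = 7
te_E = (3 + 4·9 + 15)/6 = 54/6 = 9
te_F = (1 + 4·2 + 9)/6 = 18/6 = 3
te_G = (3 + 4·7 + 11)/6 = 42/6 = 7
te_H = (9 + 4·11 + 13)/6 = 66/6 = 11
te_I = (4 + 4·7 + 10)/6 = 42/6 = 7

Forward pass:
ES_A = 0; EF_A = 3
ES_B = 0; EF_B = 4
ES_C = 0; EF_C = 11
ES_D = 3; EF_D = 3+7 = 10
ES_E = 4; EF_E = 4+9 = 13
ES_F = max(EF_B=4, EF_C=11) = 11; EF_F = 11+3 = 14
ES_G = 4; EF_G = 4+7 = 11
ES_H = 4; EF_H = 4+11 = 15
ES_I = max(EF_D=10, EF_E=13, EF_F=14, EF_G=11, EF_H=15) = 15; EF_I = 15+7 = 22
Expected project duration μ = 22 hours. Critical path: B → H → I.

22 hours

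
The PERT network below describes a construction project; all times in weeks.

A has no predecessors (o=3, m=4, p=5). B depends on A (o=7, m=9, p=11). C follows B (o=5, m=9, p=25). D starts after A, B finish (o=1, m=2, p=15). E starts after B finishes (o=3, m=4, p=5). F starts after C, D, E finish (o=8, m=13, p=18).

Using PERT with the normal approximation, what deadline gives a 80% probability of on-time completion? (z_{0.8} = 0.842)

te_A = (3 + 4·4 + 5)/6 = 24/6 = 4; σ²_A = ((5−3)/6)² = 0.111
te_B = (7 + 4·9 + 11)/6 = 54/6 = 9; σ²_B = ((11−7)/6)² = 0.444
te_C = (5 + 4·9 + 25)/6 = 66/6 = 11; σ²_C = ((25−5)/6)² = 11.111
te_D = (1 + 4·2 + 15)/6 = 24/6 = 4; σ²_D = ((15−1)/6)² = 5.444
te_E = (3 + 4·4 + 5)/6 = 24/6 = 4; σ²_E = ((5−3)/6)² = 0.111
te_F = (8 + 4·13 + 18)/6 = 78/6 = 13; σ²_F = ((18−8)/6)² = 2.778

Forward pass:
ES_A = 0; EF_A = 4
ES_B = 4; EF_B = 4+9 = 13
ES_C = 13; EF_C = 13+11 = 24
ES_D = max(EF_A=4, EF_B=13) = 13; EF_D = 13+4 = 17
ES_E = 13; EF_E = 13+4 = 17
ES_F = max(EF_C=24, EF_D=17, EF_E=17) = 24; EF_F = 24+13 = 37
Expected project duration μ = 37 weeks. Critical path: A → B → C → F.

Variance along critical path = 0.111 + 0.444 + 11.111 + 2.778 = 14.444; σ = 3.801 weeks.
D = μ + z·σ = 37 + 0.842·3.801 = 40.2 weeks

40.2 weeks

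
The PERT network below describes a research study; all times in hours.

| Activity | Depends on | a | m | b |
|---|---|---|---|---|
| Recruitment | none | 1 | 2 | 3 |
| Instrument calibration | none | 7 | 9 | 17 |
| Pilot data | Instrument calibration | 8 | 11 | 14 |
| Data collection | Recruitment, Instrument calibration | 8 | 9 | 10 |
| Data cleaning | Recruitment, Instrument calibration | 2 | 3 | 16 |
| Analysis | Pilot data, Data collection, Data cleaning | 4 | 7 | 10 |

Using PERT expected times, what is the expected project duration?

28 hours

te_Recruitment = (1 + 4·2 + 3)/6 = 12/6 = 2
te_Instrument calibration = (7 + 4·9 + 17)/6 = 60/6 = 10
te_Pilot data = (8 + 4·11 + 14)/6 = 66/6 = 11
te_Data collection = (8 + 4·9 + 10)/6 = 54/6 = 9
te_Data cleaning = (2 + 4·3 + 16)/6 = 30/6 = 5
te_Analysis = (4 + 4·7 + 10)/6 = 42/6 = 7

Forward pass:
ES_Recruitment = 0; EF_Recruitment = 2
ES_Instrument calibration = 0; EF_Instrument calibration = 10
ES_Pilot data = 10; EF_Pilot data = 10+11 = 21
ES_Data collection = max(EF_Recruitment=2, EF_Instrument calibration=10) = 10; EF_Data collection = 10+9 = 19
ES_Data cleaning = max(EF_Recruitment=2, EF_Instrument calibration=10) = 10; EF_Data cleaning = 10+5 = 15
ES_Analysis = max(EF_Pilot data=21, EF_Data collection=19, EF_Data cleaning=15) = 21; EF_Analysis = 21+7 = 28
Expected project duration μ = 28 hours. Critical path: Instrument calibration → Pilot data → Analysis.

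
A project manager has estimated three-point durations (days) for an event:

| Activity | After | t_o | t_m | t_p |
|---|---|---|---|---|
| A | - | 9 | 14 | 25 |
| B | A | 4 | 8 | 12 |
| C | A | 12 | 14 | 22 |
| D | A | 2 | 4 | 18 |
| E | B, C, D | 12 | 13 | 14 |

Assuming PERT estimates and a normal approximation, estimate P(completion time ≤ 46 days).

te_A = (9 + 4·14 + 25)/6 = 90/6 = 15; σ²_A = ((25−9)/6)² = 7.111
te_B = (4 + 4·8 + 12)/6 = 48/6 = 8; σ²_B = ((12−4)/6)² = 1.778
te_C = (12 + 4·14 + 22)/6 = 90/6 = 15; σ²_C = ((22−12)/6)² = 2.778
te_D = (2 + 4·4 + 18)/6 = 36/6 = 6; σ²_D = ((18−2)/6)² = 7.111
te_E = (12 + 4·13 + 14)/6 = 78/6 = 13; σ²_E = ((14−12)/6)² = 0.111

Forward pass:
ES_A = 0; EF_A = 15
ES_B = 15; EF_B = 15+8 = 23
ES_C = 15; EF_C = 15+15 = 30
ES_D = 15; EF_D = 15+6 = 21
ES_E = max(EF_B=23, EF_C=30, EF_D=21) = 30; EF_E = 30+13 = 43
Expected project duration μ = 43 days. Critical path: A → C → E.

Variance along critical path = 7.111 + 2.778 + 0.111 = 10.000; σ = √10.000 = 3.162 days.
Z = (46 − 43) / 3.162 = 0.949
P(T ≤ 46) = Φ(0.949) ≈ 0.829

0.829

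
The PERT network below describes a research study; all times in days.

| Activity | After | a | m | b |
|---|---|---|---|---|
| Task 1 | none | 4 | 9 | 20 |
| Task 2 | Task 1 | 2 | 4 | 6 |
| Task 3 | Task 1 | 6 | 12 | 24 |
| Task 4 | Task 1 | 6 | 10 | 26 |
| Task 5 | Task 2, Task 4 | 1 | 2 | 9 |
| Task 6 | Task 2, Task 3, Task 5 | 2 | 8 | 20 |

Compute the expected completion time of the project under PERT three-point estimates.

34 days

te_Task 1 = (4 + 4·9 + 20)/6 = 60/6 = 10
te_Task 2 = (2 + 4·4 + 6)/6 = 24/6 = 4
te_Task 3 = (6 + 4·12 + 24)/6 = 78/6 = 13
te_Task 4 = (6 + 4·10 + 26)/6 = 72/6 = 12
te_Task 5 = (1 + 4·2 + 9)/6 = 18/6 = 3
te_Task 6 = (2 + 4·8 + 20)/6 = 54/6 = 9

Forward pass:
ES_Task 1 = 0; EF_Task 1 = 10
ES_Task 2 = 10; EF_Task 2 = 10+4 = 14
ES_Task 3 = 10; EF_Task 3 = 10+13 = 23
ES_Task 4 = 10; EF_Task 4 = 10+12 = 22
ES_Task 5 = max(EF_Task 2=14, EF_Task 4=22) = 22; EF_Task 5 = 22+3 = 25
ES_Task 6 = max(EF_Task 2=14, EF_Task 3=23, EF_Task 5=25) = 25; EF_Task 6 = 25+9 = 34
Expected project duration μ = 34 days. Critical path: Task 1 → Task 4 → Task 5 → Task 6.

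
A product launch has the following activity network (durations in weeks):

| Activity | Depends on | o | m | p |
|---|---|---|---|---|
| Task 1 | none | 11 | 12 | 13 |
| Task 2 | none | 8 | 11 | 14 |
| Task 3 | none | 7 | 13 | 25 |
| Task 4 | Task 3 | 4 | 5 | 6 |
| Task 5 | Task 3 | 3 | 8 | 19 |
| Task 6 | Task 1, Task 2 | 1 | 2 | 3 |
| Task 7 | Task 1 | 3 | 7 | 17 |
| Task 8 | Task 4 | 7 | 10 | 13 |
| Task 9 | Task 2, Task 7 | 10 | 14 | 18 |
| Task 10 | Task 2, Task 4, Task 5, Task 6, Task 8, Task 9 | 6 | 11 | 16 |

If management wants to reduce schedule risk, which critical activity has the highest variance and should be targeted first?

Task 7

te_Task 1 = (11 + 4·12 + 13)/6 = 72/6 = 12; σ²_Task 1 = ((13−11)/6)² = 0.111
te_Task 2 = (8 + 4·11 + 14)/6 = 66/6 = 11; σ²_Task 2 = ((14−8)/6)² = 1.000
te_Task 3 = (7 + 4·13 + 25)/6 = 84/6 = 14; σ²_Task 3 = ((25−7)/6)² = 9.000
te_Task 4 = (4 + 4·5 + 6)/6 = 30/6 = 5; σ²_Task 4 = ((6−4)/6)² = 0.111
te_Task 5 = (3 + 4·8 + 19)/6 = 54/6 = 9; σ²_Task 5 = ((19−3)/6)² = 7.111
te_Task 6 = (1 + 4·2 + 3)/6 = 12/6 = 2; σ²_Task 6 = ((3−1)/6)² = 0.111
te_Task 7 = (3 + 4·7 + 17)/6 = 48/6 = 8; σ²_Task 7 = ((17−3)/6)² = 5.444
te_Task 8 = (7 + 4·10 + 13)/6 = 60/6 = 10; σ²_Task 8 = ((13−7)/6)² = 1.000
te_Task 9 = (10 + 4·14 + 18)/6 = 84/6 = 14; σ²_Task 9 = ((18−10)/6)² = 1.778
te_Task 10 = (6 + 4·11 + 16)/6 = 66/6 = 11; σ²_Task 10 = ((16−6)/6)² = 2.778

Forward pass:
ES_Task 1 = 0; EF_Task 1 = 12
ES_Task 2 = 0; EF_Task 2 = 11
ES_Task 3 = 0; EF_Task 3 = 14
ES_Task 4 = 14; EF_Task 4 = 14+5 = 19
ES_Task 5 = 14; EF_Task 5 = 14+9 = 23
ES_Task 6 = max(EF_Task 1=12, EF_Task 2=11) = 12; EF_Task 6 = 12+2 = 14
ES_Task 7 = 12; EF_Task 7 = 12+8 = 20
ES_Task 8 = 19; EF_Task 8 = 19+10 = 29
ES_Task 9 = max(EF_Task 2=11, EF_Task 7=20) = 20; EF_Task 9 = 20+14 = 34
ES_Task 10 = max(EF_Task 2=11, EF_Task 4=19, EF_Task 5=23, EF_Task 6=14, EF_Task 8=29, EF_Task 9=34) = 34; EF_Task 10 = 34+11 = 45
Expected project duration μ = 45 weeks. Critical path: Task 1 → Task 7 → Task 9 → Task 10.

Variances on critical path: σ²_Task 1=0.111, σ²_Task 7=5.444, σ²_Task 9=1.778, σ²_Task 10=2.778.
Largest is σ²_Task 7 = 5.444.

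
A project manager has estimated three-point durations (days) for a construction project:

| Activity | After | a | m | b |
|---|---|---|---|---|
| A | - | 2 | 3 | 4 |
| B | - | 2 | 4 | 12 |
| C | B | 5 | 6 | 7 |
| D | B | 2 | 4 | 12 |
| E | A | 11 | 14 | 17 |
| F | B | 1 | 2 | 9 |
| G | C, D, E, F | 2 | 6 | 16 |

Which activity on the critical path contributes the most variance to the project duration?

G

te_A = (2 + 4·3 + 4)/6 = 18/6 = 3; σ²_A = ((4−2)/6)² = 0.111
te_B = (2 + 4·4 + 12)/6 = 30/6 = 5; σ²_B = ((12−2)/6)² = 2.778
te_C = (5 + 4·6 + 7)/6 = 36/6 = 6; σ²_C = ((7−5)/6)² = 0.111
te_D = (2 + 4·4 + 12)/6 = 30/6 = 5; σ²_D = ((12−2)/6)² = 2.778
te_E = (11 + 4·14 + 17)/6 = 84/6 = 14; σ²_E = ((17−11)/6)² = 1.000
te_F = (1 + 4·2 + 9)/6 = 18/6 = 3; σ²_F = ((9−1)/6)² = 1.778
te_G = (2 + 4·6 + 16)/6 = 42/6 = 7; σ²_G = ((16−2)/6)² = 5.444

Forward pass:
ES_A = 0; EF_A = 3
ES_B = 0; EF_B = 5
ES_C = 5; EF_C = 5+6 = 11
ES_D = 5; EF_D = 5+5 = 10
ES_E = 3; EF_E = 3+14 = 17
ES_F = 5; EF_F = 5+3 = 8
ES_G = max(EF_C=11, EF_D=10, EF_E=17, EF_F=8) = 17; EF_G = 17+7 = 24
Expected project duration μ = 24 days. Critical path: A → E → G.

Variances on critical path: σ²_A=0.111, σ²_E=1.000, σ²_G=5.444.
Largest is σ²_G = 5.444.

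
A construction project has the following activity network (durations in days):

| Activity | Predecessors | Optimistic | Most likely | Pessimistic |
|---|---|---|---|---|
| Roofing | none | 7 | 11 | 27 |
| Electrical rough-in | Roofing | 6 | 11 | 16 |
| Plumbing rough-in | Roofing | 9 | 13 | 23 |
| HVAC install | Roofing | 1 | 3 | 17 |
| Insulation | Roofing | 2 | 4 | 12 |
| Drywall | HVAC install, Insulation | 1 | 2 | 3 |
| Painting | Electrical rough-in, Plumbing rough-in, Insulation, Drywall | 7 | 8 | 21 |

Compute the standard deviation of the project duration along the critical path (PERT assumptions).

4.69 days

te_Roofing = (7 + 4·11 + 27)/6 = 78/6 = 13; σ²_Roofing = ((27−7)/6)² = 11.111
te_Electrical rough-in = (6 + 4·11 + 16)/6 = 66/6 = 11; σ²_Electrical rough-in = ((16−6)/6)² = 2.778
te_Plumbing rough-in = (9 + 4·13 + 23)/6 = 84/6 = 14; σ²_Plumbing rough-in = ((23−9)/6)² = 5.444
te_HVAC install = (1 + 4·3 + 17)/6 = 30/6 = 5; σ²_HVAC install = ((17−1)/6)² = 7.111
te_Insulation = (2 + 4·4 + 12)/6 = 30/6 = 5; σ²_Insulation = ((12−2)/6)² = 2.778
te_Drywall = (1 + 4·2 + 3)/6 = 12/6 = 2; σ²_Drywall = ((3−1)/6)² = 0.111
te_Painting = (7 + 4·8 + 21)/6 = 60/6 = 10; σ²_Painting = ((21−7)/6)² = 5.444

Forward pass:
ES_Roofing = 0; EF_Roofing = 13
ES_Electrical rough-in = 13; EF_Electrical rough-in = 13+11 = 24
ES_Plumbing rough-in = 13; EF_Plumbing rough-in = 13+14 = 27
ES_HVAC install = 13; EF_HVAC install = 13+5 = 18
ES_Insulation = 13; EF_Insulation = 13+5 = 18
ES_Drywall = max(EF_HVAC install=18, EF_Insulation=18) = 18; EF_Drywall = 18+2 = 20
ES_Painting = max(EF_Electrical rough-in=24, EF_Plumbing rough-in=27, EF_Insulation=18, EF_Drywall=20) = 27; EF_Painting = 27+10 = 37
Expected project duration μ = 37 days. Critical path: Roofing → Plumbing rough-in → Painting.

Variance along critical path = 11.111 + 5.444 + 5.444 = 22.000
σ = √22.000 = 4.690 days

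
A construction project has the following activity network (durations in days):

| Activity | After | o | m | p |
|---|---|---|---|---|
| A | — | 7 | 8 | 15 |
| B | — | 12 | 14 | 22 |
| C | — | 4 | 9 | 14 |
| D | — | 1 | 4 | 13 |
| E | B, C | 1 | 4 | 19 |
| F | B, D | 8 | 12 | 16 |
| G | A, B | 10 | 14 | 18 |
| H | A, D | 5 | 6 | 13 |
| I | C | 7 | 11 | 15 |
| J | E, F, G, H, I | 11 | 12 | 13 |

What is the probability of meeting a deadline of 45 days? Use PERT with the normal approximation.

te_A = (7 + 4·8 + 15)/6 = 54/6 = 9; σ²_A = ((15−7)/6)² = 1.778
te_B = (12 + 4·14 + 22)/6 = 90/6 = 15; σ²_B = ((22−12)/6)² = 2.778
te_C = (4 + 4·9 + 14)/6 = 54/6 = 9; σ²_C = ((14−4)/6)² = 2.778
te_D = (1 + 4·4 + 13)/6 = 30/6 = 5; σ²_D = ((13−1)/6)² = 4.000
te_E = (1 + 4·4 + 19)/6 = 36/6 = 6; σ²_E = ((19−1)/6)² = 9.000
te_F = (8 + 4·12 + 16)/6 = 72/6 = 12; σ²_F = ((16−8)/6)² = 1.778
te_G = (10 + 4·14 + 18)/6 = 84/6 = 14; σ²_G = ((18−10)/6)² = 1.778
te_H = (5 + 4·6 + 13)/6 = 42/6 = 7; σ²_H = ((13−5)/6)² = 1.778
te_I = (7 + 4·11 + 15)/6 = 66/6 = 11; σ²_I = ((15−7)/6)² = 1.778
te_J = (11 + 4·12 + 13)/6 = 72/6 = 12; σ²_J = ((13−11)/6)² = 0.111

Forward pass:
ES_A = 0; EF_A = 9
ES_B = 0; EF_B = 15
ES_C = 0; EF_C = 9
ES_D = 0; EF_D = 5
ES_E = max(EF_B=15, EF_C=9) = 15; EF_E = 15+6 = 21
ES_F = max(EF_B=15, EF_D=5) = 15; EF_F = 15+12 = 27
ES_G = max(EF_A=9, EF_B=15) = 15; EF_G = 15+14 = 29
ES_H = max(EF_A=9, EF_D=5) = 9; EF_H = 9+7 = 16
ES_I = 9; EF_I = 9+11 = 20
ES_J = max(EF_E=21, EF_F=27, EF_G=29, EF_H=16, EF_I=20) = 29; EF_J = 29+12 = 41
Expected project duration μ = 41 days. Critical path: B → G → J.

Variance along critical path = 2.778 + 1.778 + 0.111 = 4.667; σ = √4.667 = 2.160 days.
Z = (45 − 41) / 2.160 = 1.852
P(T ≤ 45) = Φ(1.852) ≈ 0.968

0.968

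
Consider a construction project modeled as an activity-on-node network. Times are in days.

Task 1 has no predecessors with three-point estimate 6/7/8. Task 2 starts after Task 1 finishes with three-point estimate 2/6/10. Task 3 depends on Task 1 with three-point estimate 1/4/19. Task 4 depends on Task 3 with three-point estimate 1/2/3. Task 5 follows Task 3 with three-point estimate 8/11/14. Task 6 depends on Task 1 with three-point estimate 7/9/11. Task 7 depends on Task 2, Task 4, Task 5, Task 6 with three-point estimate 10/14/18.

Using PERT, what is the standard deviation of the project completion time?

te_Task 1 = (6 + 4·7 + 8)/6 = 42/6 = 7; σ²_Task 1 = ((8−6)/6)² = 0.111
te_Task 2 = (2 + 4·6 + 10)/6 = 36/6 = 6; σ²_Task 2 = ((10−2)/6)² = 1.778
te_Task 3 = (1 + 4·4 + 19)/6 = 36/6 = 6; σ²_Task 3 = ((19−1)/6)² = 9.000
te_Task 4 = (1 + 4·2 + 3)/6 = 12/6 = 2; σ²_Task 4 = ((3−1)/6)² = 0.111
te_Task 5 = (8 + 4·11 + 14)/6 = 66/6 = 11; σ²_Task 5 = ((14−8)/6)² = 1.000
te_Task 6 = (7 + 4·9 + 11)/6 = 54/6 = 9; σ²_Task 6 = ((11−7)/6)² = 0.444
te_Task 7 = (10 + 4·14 + 18)/6 = 84/6 = 14; σ²_Task 7 = ((18−10)/6)² = 1.778

Forward pass:
ES_Task 1 = 0; EF_Task 1 = 7
ES_Task 2 = 7; EF_Task 2 = 7+6 = 13
ES_Task 3 = 7; EF_Task 3 = 7+6 = 13
ES_Task 4 = 13; EF_Task 4 = 13+2 = 15
ES_Task 5 = 13; EF_Task 5 = 13+11 = 24
ES_Task 6 = 7; EF_Task 6 = 7+9 = 16
ES_Task 7 = max(EF_Task 2=13, EF_Task 4=15, EF_Task 5=24, EF_Task 6=16) = 24; EF_Task 7 = 24+14 = 38
Expected project duration μ = 38 days. Critical path: Task 1 → Task 3 → Task 5 → Task 7.

Variance along critical path = 0.111 + 9.000 + 1.000 + 1.778 = 11.889
σ = √11.889 = 3.448 days

3.45 days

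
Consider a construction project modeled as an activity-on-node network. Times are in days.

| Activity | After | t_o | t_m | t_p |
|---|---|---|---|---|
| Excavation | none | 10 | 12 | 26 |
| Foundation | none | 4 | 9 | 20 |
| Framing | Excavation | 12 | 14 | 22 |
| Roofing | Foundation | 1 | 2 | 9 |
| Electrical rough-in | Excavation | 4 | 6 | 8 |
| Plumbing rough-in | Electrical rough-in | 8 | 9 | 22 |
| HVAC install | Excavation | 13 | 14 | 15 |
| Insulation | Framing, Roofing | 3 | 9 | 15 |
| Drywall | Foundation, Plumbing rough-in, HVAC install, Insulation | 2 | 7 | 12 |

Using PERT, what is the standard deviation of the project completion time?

4.08 days

te_Excavation = (10 + 4·12 + 26)/6 = 84/6 = 14; σ²_Excavation = ((26−10)/6)² = 7.111
te_Foundation = (4 + 4·9 + 20)/6 = 60/6 = 10; σ²_Foundation = ((20−4)/6)² = 7.111
te_Framing = (12 + 4·14 + 22)/6 = 90/6 = 15; σ²_Framing = ((22−12)/6)² = 2.778
te_Roofing = (1 + 4·2 + 9)/6 = 18/6 = 3; σ²_Roofing = ((9−1)/6)² = 1.778
te_Electrical rough-in = (4 + 4·6 + 8)/6 = 36/6 = 6; σ²_Electrical rough-in = ((8−4)/6)² = 0.444
te_Plumbing rough-in = (8 + 4·9 + 22)/6 = 66/6 = 11; σ²_Plumbing rough-in = ((22−8)/6)² = 5.444
te_HVAC install = (13 + 4·14 + 15)/6 = 84/6 = 14; σ²_HVAC install = ((15−13)/6)² = 0.111
te_Insulation = (3 + 4·9 + 15)/6 = 54/6 = 9; σ²_Insulation = ((15−3)/6)² = 4.000
te_Drywall = (2 + 4·7 + 12)/6 = 42/6 = 7; σ²_Drywall = ((12−2)/6)² = 2.778

Forward pass:
ES_Excavation = 0; EF_Excavation = 14
ES_Foundation = 0; EF_Foundation = 10
ES_Framing = 14; EF_Framing = 14+15 = 29
ES_Roofing = 10; EF_Roofing = 10+3 = 13
ES_Electrical rough-in = 14; EF_Electrical rough-in = 14+6 = 20
ES_Plumbing rough-in = 20; EF_Plumbing rough-in = 20+11 = 31
ES_HVAC install = 14; EF_HVAC install = 14+14 = 28
ES_Insulation = max(EF_Framing=29, EF_Roofing=13) = 29; EF_Insulation = 29+9 = 38
ES_Drywall = max(EF_Foundation=10, EF_Plumbing rough-in=31, EF_HVAC install=28, EF_Insulation=38) = 38; EF_Drywall = 38+7 = 45
Expected project duration μ = 45 days. Critical path: Excavation → Framing → Insulation → Drywall.

Variance along critical path = 7.111 + 2.778 + 4.000 + 2.778 = 16.667
σ = √16.667 = 4.082 days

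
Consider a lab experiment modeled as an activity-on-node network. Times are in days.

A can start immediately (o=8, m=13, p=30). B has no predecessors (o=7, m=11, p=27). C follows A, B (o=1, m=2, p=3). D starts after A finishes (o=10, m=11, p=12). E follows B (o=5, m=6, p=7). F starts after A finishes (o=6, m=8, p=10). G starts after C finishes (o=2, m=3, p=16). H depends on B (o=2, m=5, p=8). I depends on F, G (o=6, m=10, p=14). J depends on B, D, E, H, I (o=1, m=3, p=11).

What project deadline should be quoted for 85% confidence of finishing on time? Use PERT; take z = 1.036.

41.4 days

te_A = (8 + 4·13 + 30)/6 = 90/6 = 15; σ²_A = ((30−8)/6)² = 13.444
te_B = (7 + 4·11 + 27)/6 = 78/6 = 13; σ²_B = ((27−7)/6)² = 11.111
te_C = (1 + 4·2 + 3)/6 = 12/6 = 2; σ²_C = ((3−1)/6)² = 0.111
te_D = (10 + 4·11 + 12)/6 = 66/6 = 11; σ²_D = ((12−10)/6)² = 0.111
te_E = (5 + 4·6 + 7)/6 = 36/6 = 6; σ²_E = ((7−5)/6)² = 0.111
te_F = (6 + 4·8 + 10)/6 = 48/6 = 8; σ²_F = ((10−6)/6)² = 0.444
te_G = (2 + 4·3 + 16)/6 = 30/6 = 5; σ²_G = ((16−2)/6)² = 5.444
te_H = (2 + 4·5 + 8)/6 = 30/6 = 5; σ²_H = ((8−2)/6)² = 1.000
te_I = (6 + 4·10 + 14)/6 = 60/6 = 10; σ²_I = ((14−6)/6)² = 1.778
te_J = (1 + 4·3 + 11)/6 = 24/6 = 4; σ²_J = ((11−1)/6)² = 2.778

Forward pass:
ES_A = 0; EF_A = 15
ES_B = 0; EF_B = 13
ES_C = max(EF_A=15, EF_B=13) = 15; EF_C = 15+2 = 17
ES_D = 15; EF_D = 15+11 = 26
ES_E = 13; EF_E = 13+6 = 19
ES_F = 15; EF_F = 15+8 = 23
ES_G = 17; EF_G = 17+5 = 22
ES_H = 13; EF_H = 13+5 = 18
ES_I = max(EF_F=23, EF_G=22) = 23; EF_I = 23+10 = 33
ES_J = max(EF_B=13, EF_D=26, EF_E=19, EF_H=18, EF_I=33) = 33; EF_J = 33+4 = 37
Expected project duration μ = 37 days. Critical path: A → F → I → J.

Variance along critical path = 13.444 + 0.444 + 1.778 + 2.778 = 18.444; σ = 4.295 days.
D = μ + z·σ = 37 + 1.036·4.295 = 41.4 days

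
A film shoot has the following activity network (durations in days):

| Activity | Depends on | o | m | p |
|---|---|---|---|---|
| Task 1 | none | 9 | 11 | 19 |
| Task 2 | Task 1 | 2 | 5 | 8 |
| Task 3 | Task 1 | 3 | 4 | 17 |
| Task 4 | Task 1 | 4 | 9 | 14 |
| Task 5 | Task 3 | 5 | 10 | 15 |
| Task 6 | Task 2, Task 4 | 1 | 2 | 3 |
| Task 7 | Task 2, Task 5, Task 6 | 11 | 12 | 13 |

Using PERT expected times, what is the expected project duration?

40 days

te_Task 1 = (9 + 4·11 + 19)/6 = 72/6 = 12
te_Task 2 = (2 + 4·5 + 8)/6 = 30/6 = 5
te_Task 3 = (3 + 4·4 + 17)/6 = 36/6 = 6
te_Task 4 = (4 + 4·9 + 14)/6 = 54/6 = 9
te_Task 5 = (5 + 4·10 + 15)/6 = 60/6 = 10
te_Task 6 = (1 + 4·2 + 3)/6 = 12/6 = 2
te_Task 7 = (11 + 4·12 + 13)/6 = 72/6 = 12

Forward pass:
ES_Task 1 = 0; EF_Task 1 = 12
ES_Task 2 = 12; EF_Task 2 = 12+5 = 17
ES_Task 3 = 12; EF_Task 3 = 12+6 = 18
ES_Task 4 = 12; EF_Task 4 = 12+9 = 21
ES_Task 5 = 18; EF_Task 5 = 18+10 = 28
ES_Task 6 = max(EF_Task 2=17, EF_Task 4=21) = 21; EF_Task 6 = 21+2 = 23
ES_Task 7 = max(EF_Task 2=17, EF_Task 5=28, EF_Task 6=23) = 28; EF_Task 7 = 28+12 = 40
Expected project duration μ = 40 days. Critical path: Task 1 → Task 3 → Task 5 → Task 7.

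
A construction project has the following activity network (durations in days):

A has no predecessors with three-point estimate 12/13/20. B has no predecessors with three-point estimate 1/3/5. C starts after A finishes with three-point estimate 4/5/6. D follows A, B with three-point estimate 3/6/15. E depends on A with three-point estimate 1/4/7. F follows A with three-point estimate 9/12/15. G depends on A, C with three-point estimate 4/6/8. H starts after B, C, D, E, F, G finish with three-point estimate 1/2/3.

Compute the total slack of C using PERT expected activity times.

te_A = (12 + 4·13 + 20)/6 = 84/6 = 14
te_B = (1 + 4·3 + 5)/6 = 18/6 = 3
te_C = (4 + 4·5 + 6)/6 = 30/6 = 5
te_D = (3 + 4·6 + 15)/6 = 42/6 = 7
te_E = (1 + 4·4 + 7)/6 = 24/6 = 4
te_F = (9 + 4·12 + 15)/6 = 72/6 = 12
te_G = (4 + 4·6 + 8)/6 = 36/6 = 6
te_H = (1 + 4·2 + 3)/6 = 12/6 = 2

Forward pass:
ES_A = 0; EF_A = 14
ES_B = 0; EF_B = 3
ES_C = 14; EF_C = 14+5 = 19
ES_D = max(EF_A=14, EF_B=3) = 14; EF_D = 14+7 = 21
ES_E = 14; EF_E = 14+4 = 18
ES_F = 14; EF_F = 14+12 = 26
ES_G = max(EF_A=14, EF_C=19) = 19; EF_G = 19+6 = 25
ES_H = max(EF_B=3, EF_C=19, EF_D=21, EF_E=18, EF_F=26, EF_G=25) = 26; EF_H = 26+2 = 28
Expected project duration μ = 28 days. Critical path: A → F → H.

Backward pass:
LF_H = 28; LS_H = 28−2 = 26
LF_G = LS_H = 26; LS_G = 26−6 = 20
LF_F = LS_H = 26; LS_F = 26−12 = 14
LF_E = LS_H = 26; LS_E = 26−4 = 22
LF_D = LS_H = 26; LS_D = 26−7 = 19
LF_C = min(LS_G=20, LS_H=26) = 20; LS_C = 20−5 = 15
LF_B = min(LS_D=19, LS_H=26) = 19; LS_B = 19−3 = 16
LF_A = min(LS_C=15, LS_D=19, LS_E=22, LS_F=14, LS_G=20) = 14; LS_A = 14−14 = 0
Slack_C = LS_C − ES_C = 15 − 14 = 1

1 days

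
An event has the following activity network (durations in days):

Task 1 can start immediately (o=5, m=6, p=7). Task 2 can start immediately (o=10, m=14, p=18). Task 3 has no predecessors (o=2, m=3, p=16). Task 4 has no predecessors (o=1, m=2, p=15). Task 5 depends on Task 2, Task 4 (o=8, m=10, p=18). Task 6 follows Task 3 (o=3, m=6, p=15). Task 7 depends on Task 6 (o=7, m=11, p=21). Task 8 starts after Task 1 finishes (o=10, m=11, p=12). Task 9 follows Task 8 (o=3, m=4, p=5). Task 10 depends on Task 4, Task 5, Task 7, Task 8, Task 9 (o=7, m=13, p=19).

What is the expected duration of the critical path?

38 days

te_Task 1 = (5 + 4·6 + 7)/6 = 36/6 = 6
te_Task 2 = (10 + 4·14 + 18)/6 = 84/6 = 14
te_Task 3 = (2 + 4·3 + 16)/6 = 30/6 = 5
te_Task 4 = (1 + 4·2 + 15)/6 = 24/6 = 4
te_Task 5 = (8 + 4·10 + 18)/6 = 66/6 = 11
te_Task 6 = (3 + 4·6 + 15)/6 = 42/6 = 7
te_Task 7 = (7 + 4·11 + 21)/6 = 72/6 = 12
te_Task 8 = (10 + 4·11 + 12)/6 = 66/6 = 11
te_Task 9 = (3 + 4·4 + 5)/6 = 24/6 = 4
te_Task 10 = (7 + 4·13 + 19)/6 = 78/6 = 13

Forward pass:
ES_Task 1 = 0; EF_Task 1 = 6
ES_Task 2 = 0; EF_Task 2 = 14
ES_Task 3 = 0; EF_Task 3 = 5
ES_Task 4 = 0; EF_Task 4 = 4
ES_Task 5 = max(EF_Task 2=14, EF_Task 4=4) = 14; EF_Task 5 = 14+11 = 25
ES_Task 6 = 5; EF_Task 6 = 5+7 = 12
ES_Task 7 = 12; EF_Task 7 = 12+12 = 24
ES_Task 8 = 6; EF_Task 8 = 6+11 = 17
ES_Task 9 = 17; EF_Task 9 = 17+4 = 21
ES_Task 10 = max(EF_Task 4=4, EF_Task 5=25, EF_Task 7=24, EF_Task 8=17, EF_Task 9=21) = 25; EF_Task 10 = 25+13 = 38
Expected project duration μ = 38 days. Critical path: Task 2 → Task 5 → Task 10.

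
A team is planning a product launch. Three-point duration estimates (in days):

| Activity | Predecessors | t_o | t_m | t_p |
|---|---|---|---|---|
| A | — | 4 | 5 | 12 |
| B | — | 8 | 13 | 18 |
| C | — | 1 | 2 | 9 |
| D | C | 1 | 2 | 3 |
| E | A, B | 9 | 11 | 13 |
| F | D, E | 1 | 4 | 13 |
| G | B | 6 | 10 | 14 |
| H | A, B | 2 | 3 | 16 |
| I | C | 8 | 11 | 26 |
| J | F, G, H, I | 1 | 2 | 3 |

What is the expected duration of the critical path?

te_A = (4 + 4·5 + 12)/6 = 36/6 = 6
te_B = (8 + 4·13 + 18)/6 = 78/6 = 13
te_C = (1 + 4·2 + 9)/6 = 18/6 = 3
te_D = (1 + 4·2 + 3)/6 = 12/6 = 2
te_E = (9 + 4·11 + 13)/6 = 66/6 = 11
te_F = (1 + 4·4 + 13)/6 = 30/6 = 5
te_G = (6 + 4·10 + 14)/6 = 60/6 = 10
te_H = (2 + 4·3 + 16)/6 = 30/6 = 5
te_I = (8 + 4·11 + 26)/6 = 78/6 = 13
te_J = (1 + 4·2 + 3)/6 = 12/6 = 2

Forward pass:
ES_A = 0; EF_A = 6
ES_B = 0; EF_B = 13
ES_C = 0; EF_C = 3
ES_D = 3; EF_D = 3+2 = 5
ES_E = max(EF_A=6, EF_B=13) = 13; EF_E = 13+11 = 24
ES_F = max(EF_D=5, EF_E=24) = 24; EF_F = 24+5 = 29
ES_G = 13; EF_G = 13+10 = 23
ES_H = max(EF_A=6, EF_B=13) = 13; EF_H = 13+5 = 18
ES_I = 3; EF_I = 3+13 = 16
ES_J = max(EF_F=29, EF_G=23, EF_H=18, EF_I=16) = 29; EF_J = 29+2 = 31
Expected project duration μ = 31 days. Critical path: B → E → F → J.

31 days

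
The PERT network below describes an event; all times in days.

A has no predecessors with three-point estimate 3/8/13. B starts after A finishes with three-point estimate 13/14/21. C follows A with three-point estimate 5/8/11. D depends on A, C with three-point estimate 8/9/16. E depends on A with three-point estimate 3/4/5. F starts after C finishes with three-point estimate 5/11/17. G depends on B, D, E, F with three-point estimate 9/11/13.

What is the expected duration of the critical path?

38 days

te_A = (3 + 4·8 + 13)/6 = 48/6 = 8
te_B = (13 + 4·14 + 21)/6 = 90/6 = 15
te_C = (5 + 4·8 + 11)/6 = 48/6 = 8
te_D = (8 + 4·9 + 16)/6 = 60/6 = 10
te_E = (3 + 4·4 + 5)/6 = 24/6 = 4
te_F = (5 + 4·11 + 17)/6 = 66/6 = 11
te_G = (9 + 4·11 + 13)/6 = 66/6 = 11

Forward pass:
ES_A = 0; EF_A = 8
ES_B = 8; EF_B = 8+15 = 23
ES_C = 8; EF_C = 8+8 = 16
ES_D = max(EF_A=8, EF_C=16) = 16; EF_D = 16+10 = 26
ES_E = 8; EF_E = 8+4 = 12
ES_F = 16; EF_F = 16+11 = 27
ES_G = max(EF_B=23, EF_D=26, EF_E=12, EF_F=27) = 27; EF_G = 27+11 = 38
Expected project duration μ = 38 days. Critical path: A → C → F → G.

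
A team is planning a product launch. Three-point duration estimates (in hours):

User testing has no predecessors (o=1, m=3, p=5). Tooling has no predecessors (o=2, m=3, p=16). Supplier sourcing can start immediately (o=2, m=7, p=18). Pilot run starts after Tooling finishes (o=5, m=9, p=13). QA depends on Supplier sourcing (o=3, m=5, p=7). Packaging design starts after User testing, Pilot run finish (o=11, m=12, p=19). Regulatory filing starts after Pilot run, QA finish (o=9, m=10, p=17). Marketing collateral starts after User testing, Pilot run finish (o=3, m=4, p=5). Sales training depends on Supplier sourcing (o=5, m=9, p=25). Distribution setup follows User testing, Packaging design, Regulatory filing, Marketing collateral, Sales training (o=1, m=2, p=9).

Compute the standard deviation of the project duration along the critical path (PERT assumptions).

te_User testing = (1 + 4·3 + 5)/6 = 18/6 = 3; σ²_User testing = ((5−1)/6)² = 0.444
te_Tooling = (2 + 4·3 + 16)/6 = 30/6 = 5; σ²_Tooling = ((16−2)/6)² = 5.444
te_Supplier sourcing = (2 + 4·7 + 18)/6 = 48/6 = 8; σ²_Supplier sourcing = ((18−2)/6)² = 7.111
te_Pilot run = (5 + 4·9 + 13)/6 = 54/6 = 9; σ²_Pilot run = ((13−5)/6)² = 1.778
te_QA = (3 + 4·5 + 7)/6 = 30/6 = 5; σ²_QA = ((7−3)/6)² = 0.444
te_Packaging design = (11 + 4·12 + 19)/6 = 78/6 = 13; σ²_Packaging design = ((19−11)/6)² = 1.778
te_Regulatory filing = (9 + 4·10 + 17)/6 = 66/6 = 11; σ²_Regulatory filing = ((17−9)/6)² = 1.778
te_Marketing collateral = (3 + 4·4 + 5)/6 = 24/6 = 4; σ²_Marketing collateral = ((5−3)/6)² = 0.111
te_Sales training = (5 + 4·9 + 25)/6 = 66/6 = 11; σ²_Sales training = ((25−5)/6)² = 11.111
te_Distribution setup = (1 + 4·2 + 9)/6 = 18/6 = 3; σ²_Distribution setup = ((9−1)/6)² = 1.778

Forward pass:
ES_User testing = 0; EF_User testing = 3
ES_Tooling = 0; EF_Tooling = 5
ES_Supplier sourcing = 0; EF_Supplier sourcing = 8
ES_Pilot run = 5; EF_Pilot run = 5+9 = 14
ES_QA = 8; EF_QA = 8+5 = 13
ES_Packaging design = max(EF_User testing=3, EF_Pilot run=14) = 14; EF_Packaging design = 14+13 = 27
ES_Regulatory filing = max(EF_Pilot run=14, EF_QA=13) = 14; EF_Regulatory filing = 14+11 = 25
ES_Marketing collateral = max(EF_User testing=3, EF_Pilot run=14) = 14; EF_Marketing collateral = 14+4 = 18
ES_Sales training = 8; EF_Sales training = 8+11 = 19
ES_Distribution setup = max(EF_User testing=3, EF_Packaging design=27, EF_Regulatory filing=25, EF_Marketing collateral=18, EF_Sales training=19) = 27; EF_Distribution setup = 27+3 = 30
Expected project duration μ = 30 hours. Critical path: Tooling → Pilot run → Packaging design → Distribution setup.

Variance along critical path = 5.444 + 1.778 + 1.778 + 1.778 = 10.778
σ = √10.778 = 3.283 hours

3.28 hours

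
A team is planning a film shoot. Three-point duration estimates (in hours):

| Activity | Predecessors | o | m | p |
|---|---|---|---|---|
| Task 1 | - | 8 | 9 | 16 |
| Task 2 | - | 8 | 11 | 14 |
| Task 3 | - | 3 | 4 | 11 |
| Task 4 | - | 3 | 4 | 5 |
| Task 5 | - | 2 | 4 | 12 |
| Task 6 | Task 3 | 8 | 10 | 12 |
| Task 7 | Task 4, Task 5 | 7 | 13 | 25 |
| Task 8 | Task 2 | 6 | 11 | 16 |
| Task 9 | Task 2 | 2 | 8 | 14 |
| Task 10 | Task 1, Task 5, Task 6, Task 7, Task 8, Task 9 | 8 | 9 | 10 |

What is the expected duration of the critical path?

31 hours

te_Task 1 = (8 + 4·9 + 16)/6 = 60/6 = 10
te_Task 2 = (8 + 4·11 + 14)/6 = 66/6 = 11
te_Task 3 = (3 + 4·4 + 11)/6 = 30/6 = 5
te_Task 4 = (3 + 4·4 + 5)/6 = 24/6 = 4
te_Task 5 = (2 + 4·4 + 12)/6 = 30/6 = 5
te_Task 6 = (8 + 4·10 + 12)/6 = 60/6 = 10
te_Task 7 = (7 + 4·13 + 25)/6 = 84/6 = 14
te_Task 8 = (6 + 4·11 + 16)/6 = 66/6 = 11
te_Task 9 = (2 + 4·8 + 14)/6 = 48/6 = 8
te_Task 10 = (8 + 4·9 + 10)/6 = 54/6 = 9

Forward pass:
ES_Task 1 = 0; EF_Task 1 = 10
ES_Task 2 = 0; EF_Task 2 = 11
ES_Task 3 = 0; EF_Task 3 = 5
ES_Task 4 = 0; EF_Task 4 = 4
ES_Task 5 = 0; EF_Task 5 = 5
ES_Task 6 = 5; EF_Task 6 = 5+10 = 15
ES_Task 7 = max(EF_Task 4=4, EF_Task 5=5) = 5; EF_Task 7 = 5+14 = 19
ES_Task 8 = 11; EF_Task 8 = 11+11 = 22
ES_Task 9 = 11; EF_Task 9 = 11+8 = 19
ES_Task 10 = max(EF_Task 1=10, EF_Task 5=5, EF_Task 6=15, EF_Task 7=19, EF_Task 8=22, EF_Task 9=19) = 22; EF_Task 10 = 22+9 = 31
Expected project duration μ = 31 hours. Critical path: Task 2 → Task 8 → Task 10.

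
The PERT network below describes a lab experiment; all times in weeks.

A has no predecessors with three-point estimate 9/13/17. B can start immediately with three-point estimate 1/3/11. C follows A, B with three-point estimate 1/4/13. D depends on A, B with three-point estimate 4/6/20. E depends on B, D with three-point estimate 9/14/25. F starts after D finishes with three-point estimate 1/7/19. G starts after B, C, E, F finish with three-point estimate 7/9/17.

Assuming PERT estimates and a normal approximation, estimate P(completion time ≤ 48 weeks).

0.678

te_A = (9 + 4·13 + 17)/6 = 78/6 = 13; σ²_A = ((17−9)/6)² = 1.778
te_B = (1 + 4·3 + 11)/6 = 24/6 = 4; σ²_B = ((11−1)/6)² = 2.778
te_C = (1 + 4·4 + 13)/6 = 30/6 = 5; σ²_C = ((13−1)/6)² = 4.000
te_D = (4 + 4·6 + 20)/6 = 48/6 = 8; σ²_D = ((20−4)/6)² = 7.111
te_E = (9 + 4·14 + 25)/6 = 90/6 = 15; σ²_E = ((25−9)/6)² = 7.111
te_F = (1 + 4·7 + 19)/6 = 48/6 = 8; σ²_F = ((19−1)/6)² = 9.000
te_G = (7 + 4·9 + 17)/6 = 60/6 = 10; σ²_G = ((17−7)/6)² = 2.778

Forward pass:
ES_A = 0; EF_A = 13
ES_B = 0; EF_B = 4
ES_C = max(EF_A=13, EF_B=4) = 13; EF_C = 13+5 = 18
ES_D = max(EF_A=13, EF_B=4) = 13; EF_D = 13+8 = 21
ES_E = max(EF_B=4, EF_D=21) = 21; EF_E = 21+15 = 36
ES_F = 21; EF_F = 21+8 = 29
ES_G = max(EF_B=4, EF_C=18, EF_E=36, EF_F=29) = 36; EF_G = 36+10 = 46
Expected project duration μ = 46 weeks. Critical path: A → D → E → G.

Variance along critical path = 1.778 + 7.111 + 7.111 + 2.778 = 18.778; σ = √18.778 = 4.333 weeks.
Z = (48 − 46) / 4.333 = 0.462
P(T ≤ 48) = Φ(0.462) ≈ 0.678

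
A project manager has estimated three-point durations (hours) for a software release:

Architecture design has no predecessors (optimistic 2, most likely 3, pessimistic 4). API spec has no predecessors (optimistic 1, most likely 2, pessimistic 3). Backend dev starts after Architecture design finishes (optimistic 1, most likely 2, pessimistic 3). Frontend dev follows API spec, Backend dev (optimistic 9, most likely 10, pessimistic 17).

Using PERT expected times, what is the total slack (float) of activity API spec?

3 hours

te_Architecture design = (2 + 4·3 + 4)/6 = 18/6 = 3
te_API spec = (1 + 4·2 + 3)/6 = 12/6 = 2
te_Backend dev = (1 + 4·2 + 3)/6 = 12/6 = 2
te_Frontend dev = (9 + 4·10 + 17)/6 = 66/6 = 11

Forward pass:
ES_Architecture design = 0; EF_Architecture design = 3
ES_API spec = 0; EF_API spec = 2
ES_Backend dev = 3; EF_Backend dev = 3+2 = 5
ES_Frontend dev = max(EF_API spec=2, EF_Backend dev=5) = 5; EF_Frontend dev = 5+11 = 16
Expected project duration μ = 16 hours. Critical path: Architecture design → Backend dev → Frontend dev.

Backward pass:
LF_Frontend dev = 16; LS_Frontend dev = 16−11 = 5
LF_Backend dev = LS_Frontend dev = 5; LS_Backend dev = 5−2 = 3
LF_API spec = LS_Frontend dev = 5; LS_API spec = 5−2 = 3
LF_Architecture design = LS_Backend dev = 3; LS_Architecture design = 3−3 = 0
Slack_API spec = LS_API spec − ES_API spec = 3 − 0 = 3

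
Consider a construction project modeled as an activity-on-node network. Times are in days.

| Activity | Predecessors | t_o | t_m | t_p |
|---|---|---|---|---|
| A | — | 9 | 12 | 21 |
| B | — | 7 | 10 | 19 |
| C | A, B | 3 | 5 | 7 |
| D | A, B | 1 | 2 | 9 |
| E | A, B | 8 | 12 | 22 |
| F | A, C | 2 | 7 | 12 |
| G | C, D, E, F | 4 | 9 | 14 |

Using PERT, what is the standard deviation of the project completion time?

te_A = (9 + 4·12 + 21)/6 = 78/6 = 13; σ²_A = ((21−9)/6)² = 4.000
te_B = (7 + 4·10 + 19)/6 = 66/6 = 11; σ²_B = ((19−7)/6)² = 4.000
te_C = (3 + 4·5 + 7)/6 = 30/6 = 5; σ²_C = ((7−3)/6)² = 0.444
te_D = (1 + 4·2 + 9)/6 = 18/6 = 3; σ²_D = ((9−1)/6)² = 1.778
te_E = (8 + 4·12 + 22)/6 = 78/6 = 13; σ²_E = ((22−8)/6)² = 5.444
te_F = (2 + 4·7 + 12)/6 = 42/6 = 7; σ²_F = ((12−2)/6)² = 2.778
te_G = (4 + 4·9 + 14)/6 = 54/6 = 9; σ²_G = ((14−4)/6)² = 2.778

Forward pass:
ES_A = 0; EF_A = 13
ES_B = 0; EF_B = 11
ES_C = max(EF_A=13, EF_B=11) = 13; EF_C = 13+5 = 18
ES_D = max(EF_A=13, EF_B=11) = 13; EF_D = 13+3 = 16
ES_E = max(EF_A=13, EF_B=11) = 13; EF_E = 13+13 = 26
ES_F = max(EF_A=13, EF_C=18) = 18; EF_F = 18+7 = 25
ES_G = max(EF_C=18, EF_D=16, EF_E=26, EF_F=25) = 26; EF_G = 26+9 = 35
Expected project duration μ = 35 days. Critical path: A → E → G.

Variance along critical path = 4.000 + 5.444 + 2.778 = 12.222
σ = √12.222 = 3.496 days

3.50 days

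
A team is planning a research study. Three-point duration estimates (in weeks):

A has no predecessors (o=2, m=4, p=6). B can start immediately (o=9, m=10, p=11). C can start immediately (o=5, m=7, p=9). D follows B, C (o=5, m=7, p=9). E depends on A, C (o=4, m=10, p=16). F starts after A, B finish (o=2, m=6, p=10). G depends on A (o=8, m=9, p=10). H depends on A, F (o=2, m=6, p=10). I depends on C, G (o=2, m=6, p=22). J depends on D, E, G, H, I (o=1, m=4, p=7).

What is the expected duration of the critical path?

te_A = (2 + 4·4 + 6)/6 = 24/6 = 4
te_B = (9 + 4·10 + 11)/6 = 60/6 = 10
te_C = (5 + 4·7 + 9)/6 = 42/6 = 7
te_D = (5 + 4·7 + 9)/6 = 42/6 = 7
te_E = (4 + 4·10 + 16)/6 = 60/6 = 10
te_F = (2 + 4·6 + 10)/6 = 36/6 = 6
te_G = (8 + 4·9 + 10)/6 = 54/6 = 9
te_H = (2 + 4·6 + 10)/6 = 36/6 = 6
te_I = (2 + 4·6 + 22)/6 = 48/6 = 8
te_J = (1 + 4·4 + 7)/6 = 24/6 = 4

Forward pass:
ES_A = 0; EF_A = 4
ES_B = 0; EF_B = 10
ES_C = 0; EF_C = 7
ES_D = max(EF_B=10, EF_C=7) = 10; EF_D = 10+7 = 17
ES_E = max(EF_A=4, EF_C=7) = 7; EF_E = 7+10 = 17
ES_F = max(EF_A=4, EF_B=10) = 10; EF_F = 10+6 = 16
ES_G = 4; EF_G = 4+9 = 13
ES_H = max(EF_A=4, EF_F=16) = 16; EF_H = 16+6 = 22
ES_I = max(EF_C=7, EF_G=13) = 13; EF_I = 13+8 = 21
ES_J = max(EF_D=17, EF_E=17, EF_G=13, EF_H=22, EF_I=21) = 22; EF_J = 22+4 = 26
Expected project duration μ = 26 weeks. Critical path: B → F → H → J.

26 weeks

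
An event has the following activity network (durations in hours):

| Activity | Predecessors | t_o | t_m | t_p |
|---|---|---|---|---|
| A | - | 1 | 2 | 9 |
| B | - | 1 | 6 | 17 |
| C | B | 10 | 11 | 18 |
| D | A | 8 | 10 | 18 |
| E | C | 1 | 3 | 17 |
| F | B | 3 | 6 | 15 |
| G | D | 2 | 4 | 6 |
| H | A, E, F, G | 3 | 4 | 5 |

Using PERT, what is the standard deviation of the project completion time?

4.01 hours

te_A = (1 + 4·2 + 9)/6 = 18/6 = 3; σ²_A = ((9−1)/6)² = 1.778
te_B = (1 + 4·6 + 17)/6 = 42/6 = 7; σ²_B = ((17−1)/6)² = 7.111
te_C = (10 + 4·11 + 18)/6 = 72/6 = 12; σ²_C = ((18−10)/6)² = 1.778
te_D = (8 + 4·10 + 18)/6 = 66/6 = 11; σ²_D = ((18−8)/6)² = 2.778
te_E = (1 + 4·3 + 17)/6 = 30/6 = 5; σ²_E = ((17−1)/6)² = 7.111
te_F = (3 + 4·6 + 15)/6 = 42/6 = 7; σ²_F = ((15−3)/6)² = 4.000
te_G = (2 + 4·4 + 6)/6 = 24/6 = 4; σ²_G = ((6−2)/6)² = 0.444
te_H = (3 + 4·4 + 5)/6 = 24/6 = 4; σ²_H = ((5−3)/6)² = 0.111

Forward pass:
ES_A = 0; EF_A = 3
ES_B = 0; EF_B = 7
ES_C = 7; EF_C = 7+12 = 19
ES_D = 3; EF_D = 3+11 = 14
ES_E = 19; EF_E = 19+5 = 24
ES_F = 7; EF_F = 7+7 = 14
ES_G = 14; EF_G = 14+4 = 18
ES_H = max(EF_A=3, EF_E=24, EF_F=14, EF_G=18) = 24; EF_H = 24+4 = 28
Expected project duration μ = 28 hours. Critical path: B → C → E → H.

Variance along critical path = 7.111 + 1.778 + 7.111 + 0.111 = 16.111
σ = √16.111 = 4.014 hours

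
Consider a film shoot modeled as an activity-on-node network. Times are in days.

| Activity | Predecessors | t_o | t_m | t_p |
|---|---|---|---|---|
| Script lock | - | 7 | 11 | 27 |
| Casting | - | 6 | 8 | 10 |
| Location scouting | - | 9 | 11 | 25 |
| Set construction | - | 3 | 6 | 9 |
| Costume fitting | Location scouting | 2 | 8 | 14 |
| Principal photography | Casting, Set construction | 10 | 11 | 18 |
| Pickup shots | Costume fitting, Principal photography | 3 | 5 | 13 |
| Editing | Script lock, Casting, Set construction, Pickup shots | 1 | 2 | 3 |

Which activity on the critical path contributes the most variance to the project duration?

Location scouting

te_Script lock = (7 + 4·11 + 27)/6 = 78/6 = 13; σ²_Script lock = ((27−7)/6)² = 11.111
te_Casting = (6 + 4·8 + 10)/6 = 48/6 = 8; σ²_Casting = ((10−6)/6)² = 0.444
te_Location scouting = (9 + 4·11 + 25)/6 = 78/6 = 13; σ²_Location scouting = ((25−9)/6)² = 7.111
te_Set construction = (3 + 4·6 + 9)/6 = 36/6 = 6; σ²_Set construction = ((9−3)/6)² = 1.000
te_Costume fitting = (2 + 4·8 + 14)/6 = 48/6 = 8; σ²_Costume fitting = ((14−2)/6)² = 4.000
te_Principal photography = (10 + 4·11 + 18)/6 = 72/6 = 12; σ²_Principal photography = ((18−10)/6)² = 1.778
te_Pickup shots = (3 + 4·5 + 13)/6 = 36/6 = 6; σ²_Pickup shots = ((13−3)/6)² = 2.778
te_Editing = (1 + 4·2 + 3)/6 = 12/6 = 2; σ²_Editing = ((3−1)/6)² = 0.111

Forward pass:
ES_Script lock = 0; EF_Script lock = 13
ES_Casting = 0; EF_Casting = 8
ES_Location scouting = 0; EF_Location scouting = 13
ES_Set construction = 0; EF_Set construction = 6
ES_Costume fitting = 13; EF_Costume fitting = 13+8 = 21
ES_Principal photography = max(EF_Casting=8, EF_Set construction=6) = 8; EF_Principal photography = 8+12 = 20
ES_Pickup shots = max(EF_Costume fitting=21, EF_Principal photography=20) = 21; EF_Pickup shots = 21+6 = 27
ES_Editing = max(EF_Script lock=13, EF_Casting=8, EF_Set construction=6, EF_Pickup shots=27) = 27; EF_Editing = 27+2 = 29
Expected project duration μ = 29 days. Critical path: Location scouting → Costume fitting → Pickup shots → Editing.

Variances on critical path: σ²_Location scouting=7.111, σ²_Costume fitting=4.000, σ²_Pickup shots=2.778, σ²_Editing=0.111.
Largest is σ²_Location scouting = 7.111.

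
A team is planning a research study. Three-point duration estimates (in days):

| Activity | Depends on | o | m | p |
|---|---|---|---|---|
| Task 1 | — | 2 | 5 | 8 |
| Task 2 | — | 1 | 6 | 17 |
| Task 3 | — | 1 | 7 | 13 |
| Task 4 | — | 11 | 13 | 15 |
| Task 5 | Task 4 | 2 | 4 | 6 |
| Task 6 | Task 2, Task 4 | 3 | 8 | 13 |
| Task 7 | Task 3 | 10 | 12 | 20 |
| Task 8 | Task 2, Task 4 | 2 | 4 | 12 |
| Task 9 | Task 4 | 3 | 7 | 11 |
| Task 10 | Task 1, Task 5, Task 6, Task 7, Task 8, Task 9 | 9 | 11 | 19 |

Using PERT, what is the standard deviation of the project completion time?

te_Task 1 = (2 + 4·5 + 8)/6 = 30/6 = 5; σ²_Task 1 = ((8−2)/6)² = 1.000
te_Task 2 = (1 + 4·6 + 17)/6 = 42/6 = 7; σ²_Task 2 = ((17−1)/6)² = 7.111
te_Task 3 = (1 + 4·7 + 13)/6 = 42/6 = 7; σ²_Task 3 = ((13−1)/6)² = 4.000
te_Task 4 = (11 + 4·13 + 15)/6 = 78/6 = 13; σ²_Task 4 = ((15−11)/6)² = 0.444
te_Task 5 = (2 + 4·4 + 6)/6 = 24/6 = 4; σ²_Task 5 = ((6−2)/6)² = 0.444
te_Task 6 = (3 + 4·8 + 13)/6 = 48/6 = 8; σ²_Task 6 = ((13−3)/6)² = 2.778
te_Task 7 = (10 + 4·12 + 20)/6 = 78/6 = 13; σ²_Task 7 = ((20−10)/6)² = 2.778
te_Task 8 = (2 + 4·4 + 12)/6 = 30/6 = 5; σ²_Task 8 = ((12−2)/6)² = 2.778
te_Task 9 = (3 + 4·7 + 11)/6 = 42/6 = 7; σ²_Task 9 = ((11−3)/6)² = 1.778
te_Task 10 = (9 + 4·11 + 19)/6 = 72/6 = 12; σ²_Task 10 = ((19−9)/6)² = 2.778

Forward pass:
ES_Task 1 = 0; EF_Task 1 = 5
ES_Task 2 = 0; EF_Task 2 = 7
ES_Task 3 = 0; EF_Task 3 = 7
ES_Task 4 = 0; EF_Task 4 = 13
ES_Task 5 = 13; EF_Task 5 = 13+4 = 17
ES_Task 6 = max(EF_Task 2=7, EF_Task 4=13) = 13; EF_Task 6 = 13+8 = 21
ES_Task 7 = 7; EF_Task 7 = 7+13 = 20
ES_Task 8 = max(EF_Task 2=7, EF_Task 4=13) = 13; EF_Task 8 = 13+5 = 18
ES_Task 9 = 13; EF_Task 9 = 13+7 = 20
ES_Task 10 = max(EF_Task 1=5, EF_Task 5=17, EF_Task 6=21, EF_Task 7=20, EF_Task 8=18, EF_Task 9=20) = 21; EF_Task 10 = 21+12 = 33
Expected project duration μ = 33 days. Critical path: Task 4 → Task 6 → Task 10.

Variance along critical path = 0.444 + 2.778 + 2.778 = 6.000
σ = √6.000 = 2.449 days

2.45 days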